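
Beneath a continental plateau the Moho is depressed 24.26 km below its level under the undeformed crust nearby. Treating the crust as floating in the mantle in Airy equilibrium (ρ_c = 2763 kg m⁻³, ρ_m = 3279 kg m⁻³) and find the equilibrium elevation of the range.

Equating mass per unit area of the two columns: ρ_c h = (ρ_m − ρ_c) r.
h = r (ρ_m − ρ_c) / ρ_c = 24.26 km × (3279 − 2763) / 2763 = 4.53 km.

4.53 km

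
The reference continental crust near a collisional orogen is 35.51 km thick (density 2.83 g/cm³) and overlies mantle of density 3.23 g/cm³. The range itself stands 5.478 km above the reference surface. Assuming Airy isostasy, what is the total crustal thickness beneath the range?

Root depth r = h ρ_c / (ρ_m − ρ_c) = 5.478 km × 2.83 / 0.4 = 38.76 km.
Total thickness = T + h + r = 35.51 km + 5.478 km + 38.76 km = 79.7 km.

79.7 km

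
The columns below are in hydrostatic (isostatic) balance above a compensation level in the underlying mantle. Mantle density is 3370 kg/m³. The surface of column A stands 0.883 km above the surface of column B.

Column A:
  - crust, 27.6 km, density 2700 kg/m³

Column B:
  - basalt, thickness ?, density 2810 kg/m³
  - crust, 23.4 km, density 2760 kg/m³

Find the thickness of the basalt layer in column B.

Take the compensation level at the base of the deeper column (depth z_c below the surface of column A) and equate Σ ρ_i t_i down to z_c; mantle fills any gap and the z_c terms cancel.
Column A: 27.6×2700 + (z_c − 27.6)×3370
Column B: 0.883×0 + x×2810 + 23.4×2760 + (z_c − 0.883 − 23.4 − x)×3370
The z_c×3370 term appears on both sides and cancels. Collect the known terms of each column as K = Σ(ρt)_known − 3370 × (depth of known layers): K_A = 74520 − 3370×27.6 = −18492; K_B = 64584 − 3370×(0.883 + 23.4) = −17249.71.
Balance: K_A = K_B − x×(3370 − 2810), so x = (K_B − K_A)/(3370 − 2810) = 1242.29/560 = 2.22 km.

2.22 km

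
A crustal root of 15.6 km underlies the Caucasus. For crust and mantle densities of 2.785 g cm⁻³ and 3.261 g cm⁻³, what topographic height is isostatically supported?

Balancing pressure at the compensation depth: ρ_c h = (ρ_m − ρ_c) r.
h = r (ρ_m − ρ_c) / ρ_c = 15.6 km × (3.261 − 2.785) / 2.785 = 2.67 km.

2.67 km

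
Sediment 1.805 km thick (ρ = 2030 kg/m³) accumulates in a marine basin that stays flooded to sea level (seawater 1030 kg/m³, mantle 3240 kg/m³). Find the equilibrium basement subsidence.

0.817 km

Submarine loading: the sediment displaces seawater, and the subsidence is in turn flooded, so s (ρ_m − ρ_w) = t (ρ_sed − ρ_w).
s = 1.805 km × (2030 − 1030) / (3240 − 1030) = 0.817 km.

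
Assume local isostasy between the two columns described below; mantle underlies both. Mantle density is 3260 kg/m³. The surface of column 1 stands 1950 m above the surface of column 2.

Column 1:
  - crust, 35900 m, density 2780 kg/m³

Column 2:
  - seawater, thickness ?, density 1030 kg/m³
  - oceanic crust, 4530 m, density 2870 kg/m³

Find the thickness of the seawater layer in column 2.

Take the compensation level at the base of the deeper column (depth z_c below the surface of column 1) and equate Σ ρ_i t_i down to z_c; mantle fills any gap and the z_c terms cancel.
Column 1: 35900×2780 + (z_c − 35900)×3260
Column 2: 1950×0 + x×1030 + 4530×2870 + (z_c − 1950 − 4530 − x)×3260
The z_c×3260 term appears on both sides and cancels. Collect the known terms of each column as K = Σ(ρt)_known − 3260 × (depth of known layers): K_1 = 99802000 − 3260×35900 = −17232000; K_2 = 13001100 − 3260×(1950 + 4530) = −8123700.
Balance: K_1 = K_2 − x×(3260 − 1030), so x = (K_2 − K_1)/(3260 − 1030) = 9108300/2230 = 4080 m.

4080 m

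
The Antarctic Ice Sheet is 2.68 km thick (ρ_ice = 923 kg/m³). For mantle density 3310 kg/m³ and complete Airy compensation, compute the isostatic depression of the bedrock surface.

In Airy isostatic equilibrium: the ice load ρ_ice t is balanced by mantle displaced below, ρ_m s.
s = t ρ_ice / ρ_m = 2.68 km × 923/3310 = 0.747 km.

0.747 km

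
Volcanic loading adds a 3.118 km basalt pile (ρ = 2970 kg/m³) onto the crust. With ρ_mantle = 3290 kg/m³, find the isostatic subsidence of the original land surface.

Subaerial loading: s = t ρ_load / ρ_m.
s = 3.118 km × 2970/3290 = 2.81 km.

2.81 km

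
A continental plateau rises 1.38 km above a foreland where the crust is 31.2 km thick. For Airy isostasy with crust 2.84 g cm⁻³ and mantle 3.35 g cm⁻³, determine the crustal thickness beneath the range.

Root depth r = h ρ_c / (ρ_m − ρ_c) = 1.38 km × 2.84 / 0.51 = 7.685 km.
Total thickness = T + h + r = 31.2 km + 1.38 km + 7.685 km = 40.3 km.

40.3 km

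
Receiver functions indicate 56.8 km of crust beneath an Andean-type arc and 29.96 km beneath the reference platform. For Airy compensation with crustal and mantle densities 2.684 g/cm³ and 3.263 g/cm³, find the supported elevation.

Excess crust Δ = 56.8 km − 29.96 km = 26.84 km, split between elevation h and root r with h + r = Δ.
Airy balance ρ_c h = (ρ_m − ρ_c) r gives r = h ρ_c/(ρ_m − ρ_c), so h (1 + ρ_c/(ρ_m − ρ_c)) = Δ, i.e. h = Δ (ρ_m − ρ_c)/ρ_m.
h = 26.84 km × 0.579/3.263 = 4.76 km.

4.76 km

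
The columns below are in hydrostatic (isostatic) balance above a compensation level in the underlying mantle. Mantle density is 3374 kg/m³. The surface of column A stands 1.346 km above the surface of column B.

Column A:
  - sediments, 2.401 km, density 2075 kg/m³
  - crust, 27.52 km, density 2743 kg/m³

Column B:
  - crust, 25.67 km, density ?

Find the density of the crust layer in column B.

2750 kg/m³

Take the compensation level at the base of the deeper column (depth z_c below the surface of column A) and equate Σ ρ_i t_i down to z_c; mantle fills any gap and the z_c terms cancel.
Column A: 2.401×2075 + 27.52×2743 + (z_c − 29.921)×3374
Column B: 1.346×0 + 25.67×ρ + (z_c − 1.346 − 25.67)×3374
The z_c×3374 term appears on both sides and cancels. Collect the known terms of each column as K = Σ(ρt)_known − 3374 × (depth of known layers): K_A = 80469.435 − 3374×29.921 = −20484.019; K_B = 0 − 3374×(1.346 + 25.67) = −91151.984.
Balance: K_A = K_B + 25.67×ρ, so ρ = (K_A − K_B)/25.67 = 70668/25.67 = 2750 kg/m³.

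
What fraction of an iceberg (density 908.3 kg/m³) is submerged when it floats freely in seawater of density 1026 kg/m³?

0.885

Submerged fraction = ρ_obj/ρ_fluid = 908.3/1026 = 0.885.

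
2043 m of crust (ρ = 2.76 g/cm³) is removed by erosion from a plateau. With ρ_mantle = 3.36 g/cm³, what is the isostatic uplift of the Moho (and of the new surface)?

Unloading: uplift u = e ρ_c/ρ_m = 2043 m × 2.76/3.36 = 1680 m.

1680 m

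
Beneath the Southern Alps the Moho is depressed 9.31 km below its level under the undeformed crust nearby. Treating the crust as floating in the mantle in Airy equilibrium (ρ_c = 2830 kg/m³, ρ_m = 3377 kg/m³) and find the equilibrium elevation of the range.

1.8 km

In Airy isostatic equilibrium: ρ_c h = (ρ_m − ρ_c) r.
h = r (ρ_m − ρ_c) / ρ_c = 9.31 km × (3377 − 2830) / 2830 = 1.8 km.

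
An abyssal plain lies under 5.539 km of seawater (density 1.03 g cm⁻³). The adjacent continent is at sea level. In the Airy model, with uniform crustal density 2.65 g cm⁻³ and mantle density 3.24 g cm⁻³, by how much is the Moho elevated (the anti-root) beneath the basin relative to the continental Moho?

For local isostatic compensation: replacing crust with seawater at the top is compensated by replacing crust with mantle at the base: d (ρ_c − ρ_w) = a (ρ_m − ρ_c).
a = d (ρ_c − ρ_w)/(ρ_m − ρ_c) = 5.539 km × 1.62/0.59 = 15.2 km.

15.2 km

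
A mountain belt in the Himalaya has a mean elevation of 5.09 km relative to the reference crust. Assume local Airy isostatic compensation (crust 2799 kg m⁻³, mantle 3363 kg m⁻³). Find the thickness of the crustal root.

In Airy isostatic equilibrium: the weight of the topography is balanced by the buoyancy of the root, ρ_c h = (ρ_m − ρ_c) r.
r = h · ρ_c / (ρ_m − ρ_c) = 5.09 km × 2799 / (3363 − 2799) = 25.3 km.

25.3 km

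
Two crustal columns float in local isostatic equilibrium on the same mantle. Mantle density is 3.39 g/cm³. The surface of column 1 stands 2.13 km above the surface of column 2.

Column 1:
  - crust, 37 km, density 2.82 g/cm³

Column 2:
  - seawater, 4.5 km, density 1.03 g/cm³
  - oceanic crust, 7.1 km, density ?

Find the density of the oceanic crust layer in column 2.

Take the compensation level at the base of the deeper column (depth z_c below the surface of column 1) and equate Σ ρ_i t_i down to z_c; mantle fills any gap and the z_c terms cancel.
Column 1: 37×2.82 + (z_c − 37)×3.39
Column 2: 2.13×0 + 4.5×1.03 + 7.1×ρ + (z_c − 2.13 − 11.6)×3.39
The z_c×3.39 term appears on both sides and cancels. Collect the known terms of each column as K = Σ(ρt)_known − 3.39 × (depth of known layers): K_1 = 104.34 − 3.39×37 = −21.09; K_2 = 4.635 − 3.39×(2.13 + 11.6) = −41.9097.
Balance: K_1 = K_2 + 7.1×ρ, so ρ = (K_1 − K_2)/7.1 = 20.8197/7.1 = 2.93 g/cm³.

2.93 g/cm³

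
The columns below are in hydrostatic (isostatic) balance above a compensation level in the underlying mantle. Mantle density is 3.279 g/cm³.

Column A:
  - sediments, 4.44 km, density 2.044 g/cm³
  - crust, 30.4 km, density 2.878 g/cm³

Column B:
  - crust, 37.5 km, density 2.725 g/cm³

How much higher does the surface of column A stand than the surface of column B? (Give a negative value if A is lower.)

−0.946 km

For any compensation level in the mantle, the mantle terms cancel and isostasy reduces to e = (Σt_A − Σt_B) − (Σ(ρt)_A − Σ(ρt)_B) / ρ_m.
Σt_A = 34.84 km; Σt_B = 37.5 km; Σ(ρt)_A = 96.56656; Σ(ρt)_B = 102.1875 (in km·g/cm³).
e = (34.84 − 37.5) − (96.56656 − 102.1875) / 3.279 = −0.946 km.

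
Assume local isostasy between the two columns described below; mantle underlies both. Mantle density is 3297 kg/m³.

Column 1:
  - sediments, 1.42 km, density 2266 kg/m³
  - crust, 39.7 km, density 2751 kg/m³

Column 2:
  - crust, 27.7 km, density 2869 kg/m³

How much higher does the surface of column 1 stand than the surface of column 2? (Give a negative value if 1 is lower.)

3.42 km

For any compensation level in the mantle, the mantle terms cancel and isostasy reduces to e = (Σt_1 − Σt_2) − (Σ(ρt)_1 − Σ(ρt)_2) / ρ_m.
Σt_1 = 41.12 km; Σt_2 = 27.7 km; Σ(ρt)_1 = 112432.42; Σ(ρt)_2 = 79471.3 (in km·kg/m³).
e = (41.12 − 27.7) − (112432.42 − 79471.3) / 3297 = 3.42 km.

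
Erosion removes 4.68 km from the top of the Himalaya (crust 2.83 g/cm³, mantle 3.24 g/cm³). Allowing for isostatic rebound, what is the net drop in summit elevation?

0.592 km

Rebound u = e ρ_c/ρ_m = 4.68 km × 2.83/3.24 = 4.088 km.
Net surface drop = e − u = 4.68 km − 4.088 km = e (ρ_m − ρ_c)/ρ_m = 0.592 km.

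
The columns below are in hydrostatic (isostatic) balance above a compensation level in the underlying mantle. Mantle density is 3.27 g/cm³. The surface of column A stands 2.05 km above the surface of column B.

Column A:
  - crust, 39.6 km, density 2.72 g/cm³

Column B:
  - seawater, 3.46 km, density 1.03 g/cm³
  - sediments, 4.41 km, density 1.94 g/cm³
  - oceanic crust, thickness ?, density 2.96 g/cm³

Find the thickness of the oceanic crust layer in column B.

Take the compensation level at the base of the deeper column (depth z_c below the surface of column A) and equate Σ ρ_i t_i down to z_c; mantle fills any gap and the z_c terms cancel.
Column A: 39.6×2.72 + (z_c − 39.6)×3.27
Column B: 2.05×0 + 3.46×1.03 + 4.41×1.94 + x×2.96 + (z_c − 2.05 − 7.87 − x)×3.27
The z_c×3.27 term appears on both sides and cancels. Collect the known terms of each column as K = Σ(ρt)_known − 3.27 × (depth of known layers): K_A = 107.712 − 3.27×39.6 = −21.78; K_B = 12.1192 − 3.27×(2.05 + 7.87) = −20.3192.
Balance: K_A = K_B − x×(3.27 − 2.96), so x = (K_B − K_A)/(3.27 − 2.96) = 1.4608/0.31 = 4.71 km.

4.71 km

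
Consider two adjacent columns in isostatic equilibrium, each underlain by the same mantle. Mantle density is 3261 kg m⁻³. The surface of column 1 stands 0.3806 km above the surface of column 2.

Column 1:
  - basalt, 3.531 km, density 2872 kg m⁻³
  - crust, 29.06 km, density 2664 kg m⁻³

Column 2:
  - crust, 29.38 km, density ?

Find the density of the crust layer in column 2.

Take the compensation level at the base of the deeper column (depth z_c below the surface of column 1) and equate Σ ρ_i t_i down to z_c; mantle fills any gap and the z_c terms cancel.
Column 1: 3.531×2872 + 29.06×2664 + (z_c − 32.591)×3261
Column 2: 0.3806×0 + 29.38×ρ + (z_c − 0.3806 − 29.38)×3261
The z_c×3261 term appears on both sides and cancels. Collect the known terms of each column as K = Σ(ρt)_known − 3261 × (depth of known layers): K_1 = 87556.872 − 3261×32.591 = −18722.379; K_2 = 0 − 3261×(0.3806 + 29.38) = −97049.3166.
Balance: K_1 = K_2 + 29.38×ρ, so ρ = (K_1 − K_2)/29.38 = 78326.9/29.38 = 2670 kg m⁻³.

2670 kg m⁻³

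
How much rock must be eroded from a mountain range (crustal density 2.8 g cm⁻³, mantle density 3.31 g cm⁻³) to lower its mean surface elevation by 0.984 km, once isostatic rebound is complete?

6.39 km

Net drop Δ = e − u = e − e ρ_c/ρ_m = e (ρ_m − ρ_c)/ρ_m.
e = Δ ρ_m/(ρ_m − ρ_c) = 0.984 km × 3.31/0.51 = 6.39 km.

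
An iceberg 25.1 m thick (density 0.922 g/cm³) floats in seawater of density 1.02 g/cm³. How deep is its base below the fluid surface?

Draft d = t ρ_obj/ρ_fluid = 25.1 m × 0.922/1.02 = 22.7 m.

22.7 m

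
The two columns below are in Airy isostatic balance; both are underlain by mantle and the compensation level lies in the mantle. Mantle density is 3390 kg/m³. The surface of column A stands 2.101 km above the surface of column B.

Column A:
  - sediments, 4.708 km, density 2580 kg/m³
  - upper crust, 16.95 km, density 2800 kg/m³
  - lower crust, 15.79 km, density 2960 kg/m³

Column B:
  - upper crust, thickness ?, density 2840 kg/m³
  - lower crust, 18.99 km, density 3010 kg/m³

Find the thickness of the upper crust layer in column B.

11.4 km

Take the compensation level at the base of the deeper column (depth z_c below the surface of column A) and equate Σ ρ_i t_i down to z_c; mantle fills any gap and the z_c terms cancel.
Column A: 4.708×2580 + 16.95×2800 + 15.79×2960 + (z_c − 37.448)×3390
Column B: 2.101×0 + x×2840 + 18.99×3010 + (z_c − 2.101 − 18.99 − x)×3390
The z_c×3390 term appears on both sides and cancels. Collect the known terms of each column as K = Σ(ρt)_known − 3390 × (depth of known layers): K_A = 106345.04 − 3390×37.448 = −20603.68; K_B = 57159.9 − 3390×(2.101 + 18.99) = −14338.59.
Balance: K_A = K_B − x×(3390 − 2840), so x = (K_B − K_A)/(3390 − 2840) = 6265.09/550 = 11.4 km.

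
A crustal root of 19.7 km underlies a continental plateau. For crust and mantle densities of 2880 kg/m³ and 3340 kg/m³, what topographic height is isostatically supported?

Equating mass per unit area of the two columns: ρ_c h = (ρ_m − ρ_c) r.
h = r (ρ_m − ρ_c) / ρ_c = 19.7 km × (3340 − 2880) / 2880 = 3.15 km.

3.15 km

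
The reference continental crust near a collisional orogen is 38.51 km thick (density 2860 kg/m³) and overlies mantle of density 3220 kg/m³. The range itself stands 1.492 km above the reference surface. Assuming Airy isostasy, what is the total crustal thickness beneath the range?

51.9 km

Root depth r = h ρ_c / (ρ_m − ρ_c) = 1.492 km × 2860 / 360 = 11.85 km.
Total thickness = T + h + r = 38.51 km + 1.492 km + 11.85 km = 51.9 km.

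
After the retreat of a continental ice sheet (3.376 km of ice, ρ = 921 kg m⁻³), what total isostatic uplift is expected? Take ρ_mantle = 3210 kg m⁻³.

Removing the load lets mantle flow back in; uplift u satisfies ρ_ice t = ρ_m u.
u = t ρ_ice/ρ_m = 3.376 km × 921/3210 = 0.969 km.

0.969 km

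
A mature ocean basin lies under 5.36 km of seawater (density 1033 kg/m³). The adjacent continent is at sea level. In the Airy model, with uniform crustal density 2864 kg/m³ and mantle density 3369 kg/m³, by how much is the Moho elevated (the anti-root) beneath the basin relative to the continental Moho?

In Airy isostatic equilibrium: replacing crust with seawater at the top is compensated by replacing crust with mantle at the base: d (ρ_c − ρ_w) = a (ρ_m − ρ_c).
a = d (ρ_c − ρ_w)/(ρ_m − ρ_c) = 5.36 km × 1831/505 = 19.4 km.

19.4 km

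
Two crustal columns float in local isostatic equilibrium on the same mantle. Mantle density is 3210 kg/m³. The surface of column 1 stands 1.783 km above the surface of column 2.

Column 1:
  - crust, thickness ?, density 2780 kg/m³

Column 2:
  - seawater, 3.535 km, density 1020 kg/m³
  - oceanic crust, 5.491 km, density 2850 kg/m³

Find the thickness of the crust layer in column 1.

35.9 km

Take the compensation level at the base of the deeper column (depth z_c below the surface of column 1) and equate Σ ρ_i t_i down to z_c; mantle fills any gap and the z_c terms cancel.
Column 1: x×2780 + (z_c − 0 − x)×3210
Column 2: 1.783×0 + 3.535×1020 + 5.491×2850 + (z_c − 1.783 − 9.026)×3210
The z_c×3210 term appears on both sides and cancels. Collect the known terms of each column as K = Σ(ρt)_known − 3210 × (depth of known layers): K_1 = 0 − 3210×0 = 0; K_2 = 19255.05 − 3210×(1.783 + 9.026) = −15441.84.
Balance: K_1 − x×(3210 − 2780) = K_2, so x = (K_1 − K_2)/(3210 − 2780) = 15441.8/430 = 35.9 km.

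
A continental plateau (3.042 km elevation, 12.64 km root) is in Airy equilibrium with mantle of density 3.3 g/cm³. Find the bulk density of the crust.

2.66 g/cm³

ρ_c h = (ρ_m − ρ_c) r → ρ_c (h + r) = ρ_m r → ρ_c = ρ_m r / (h + r).
ρ_c = 3.3 × 12.64 km / (3.042 km + 12.64 km) = 2.66 g/cm³.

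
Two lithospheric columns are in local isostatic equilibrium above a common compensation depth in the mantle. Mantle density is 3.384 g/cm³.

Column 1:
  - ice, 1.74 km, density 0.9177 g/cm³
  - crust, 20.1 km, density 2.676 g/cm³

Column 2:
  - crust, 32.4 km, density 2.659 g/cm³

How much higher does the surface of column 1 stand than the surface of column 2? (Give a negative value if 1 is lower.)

For any compensation level in the mantle, the mantle terms cancel and isostasy reduces to e = (Σt_1 − Σt_2) − (Σ(ρt)_1 − Σ(ρt)_2) / ρ_m.
Σt_1 = 21.84 km; Σt_2 = 32.4 km; Σ(ρt)_1 = 55.384398; Σ(ρt)_2 = 86.1516 (in km·g/cm³).
e = (21.84 − 32.4) − (55.384398 − 86.1516) / 3.384 = −1.47 km.

−1.47 km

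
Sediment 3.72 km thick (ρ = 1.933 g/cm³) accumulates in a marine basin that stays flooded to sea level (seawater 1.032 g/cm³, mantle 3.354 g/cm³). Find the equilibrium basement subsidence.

Submarine loading: the sediment displaces seawater, and the subsidence is in turn flooded, so s (ρ_m − ρ_w) = t (ρ_sed − ρ_w).
s = 3.72 km × (1.933 − 1.032) / (3.354 − 1.032) = 1.44 km.

1.44 km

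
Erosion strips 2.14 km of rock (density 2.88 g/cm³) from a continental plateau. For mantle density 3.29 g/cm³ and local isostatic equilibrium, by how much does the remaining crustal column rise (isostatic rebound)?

1.87 km

Unloading: uplift u = e ρ_c/ρ_m = 2.14 km × 2.88/3.29 = 1.87 km.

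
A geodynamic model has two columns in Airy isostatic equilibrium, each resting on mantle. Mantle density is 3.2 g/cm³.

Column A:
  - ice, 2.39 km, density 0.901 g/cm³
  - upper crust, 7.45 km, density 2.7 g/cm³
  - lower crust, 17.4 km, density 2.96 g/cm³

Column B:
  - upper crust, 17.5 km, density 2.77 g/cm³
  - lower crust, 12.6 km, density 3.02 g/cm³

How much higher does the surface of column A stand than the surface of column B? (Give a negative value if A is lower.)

For any compensation level in the mantle, the mantle terms cancel and isostasy reduces to e = (Σt_A − Σt_B) − (Σ(ρt)_A − Σ(ρt)_B) / ρ_m.
Σt_A = 27.24 km; Σt_B = 30.1 km; Σ(ρt)_A = 73.77239; Σ(ρt)_B = 86.527 (in km·g/cm³).
e = (27.24 − 30.1) − (73.77239 − 86.527) / 3.2 = 1.13 km.

1.13 km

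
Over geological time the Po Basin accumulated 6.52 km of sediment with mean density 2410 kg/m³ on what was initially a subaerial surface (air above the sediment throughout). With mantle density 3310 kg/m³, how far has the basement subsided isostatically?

4.75 km

Subaerial load: s = t ρ_sed / ρ_m = 6.52 km × 2410/3310 = 4.75 km.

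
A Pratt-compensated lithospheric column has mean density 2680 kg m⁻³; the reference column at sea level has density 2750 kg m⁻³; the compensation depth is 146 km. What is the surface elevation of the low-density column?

3.81 km

ρ_ref D = ρ (D + h) → h = D (ρ_ref − ρ)/ρ.
h = 146 km × (2750 − 2680)/2680 = 3.81 km.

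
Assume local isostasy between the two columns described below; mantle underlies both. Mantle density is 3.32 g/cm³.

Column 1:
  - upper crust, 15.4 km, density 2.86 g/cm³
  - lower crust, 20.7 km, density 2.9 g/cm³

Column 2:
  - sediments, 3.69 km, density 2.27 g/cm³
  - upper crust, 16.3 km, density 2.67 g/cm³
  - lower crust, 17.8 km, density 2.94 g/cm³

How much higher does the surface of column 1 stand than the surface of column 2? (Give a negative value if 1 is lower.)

−1.64 km

For any compensation level in the mantle, the mantle terms cancel and isostasy reduces to e = (Σt_1 − Σt_2) − (Σ(ρt)_1 − Σ(ρt)_2) / ρ_m.
Σt_1 = 36.1 km; Σt_2 = 37.79 km; Σ(ρt)_1 = 104.074; Σ(ρt)_2 = 104.2293 (in km·g/cm³).
e = (36.1 − 37.79) − (104.074 − 104.2293) / 3.32 = −1.64 km.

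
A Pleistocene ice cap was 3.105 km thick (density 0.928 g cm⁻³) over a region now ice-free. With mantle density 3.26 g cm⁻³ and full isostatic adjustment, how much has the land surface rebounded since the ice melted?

Removing the load lets mantle flow back in; uplift u satisfies ρ_ice t = ρ_m u.
u = t ρ_ice/ρ_m = 3.105 km × 0.928/3.26 = 0.884 km.

0.884 km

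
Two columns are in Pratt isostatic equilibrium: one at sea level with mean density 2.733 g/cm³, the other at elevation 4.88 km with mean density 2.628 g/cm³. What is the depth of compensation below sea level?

122 km

ρ_ref D = ρ (D + h) → D (ρ_ref − ρ) = ρ h.
D = ρ h/(ρ_ref − ρ) = 2.628 × 4.88 km/(2.733 − 2.628) = 122 km.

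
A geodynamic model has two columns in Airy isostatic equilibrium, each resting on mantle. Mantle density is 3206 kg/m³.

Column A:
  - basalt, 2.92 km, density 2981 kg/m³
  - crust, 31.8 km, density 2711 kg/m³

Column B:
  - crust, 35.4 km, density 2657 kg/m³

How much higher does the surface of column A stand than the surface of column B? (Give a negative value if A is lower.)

For any compensation level in the mantle, the mantle terms cancel and isostasy reduces to e = (Σt_A − Σt_B) − (Σ(ρt)_A − Σ(ρt)_B) / ρ_m.
Σt_A = 34.72 km; Σt_B = 35.4 km; Σ(ρt)_A = 94914.32; Σ(ρt)_B = 94057.8 (in km·kg/m³).
e = (34.72 − 35.4) − (94914.32 − 94057.8) / 3206 = −0.947 km.

−0.947 km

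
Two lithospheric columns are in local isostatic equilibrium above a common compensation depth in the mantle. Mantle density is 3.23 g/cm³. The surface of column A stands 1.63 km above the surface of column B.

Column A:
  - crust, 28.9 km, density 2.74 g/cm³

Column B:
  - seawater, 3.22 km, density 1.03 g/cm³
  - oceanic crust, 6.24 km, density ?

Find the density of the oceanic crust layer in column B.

2.94 g/cm³

Take the compensation level at the base of the deeper column (depth z_c below the surface of column A) and equate Σ ρ_i t_i down to z_c; mantle fills any gap and the z_c terms cancel.
Column A: 28.9×2.74 + (z_c − 28.9)×3.23
Column B: 1.63×0 + 3.22×1.03 + 6.24×ρ + (z_c − 1.63 − 9.46)×3.23
The z_c×3.23 term appears on both sides and cancels. Collect the known terms of each column as K = Σ(ρt)_known − 3.23 × (depth of known layers): K_A = 79.186 − 3.23×28.9 = −14.161; K_B = 3.3166 − 3.23×(1.63 + 9.46) = −32.5041.
Balance: K_A = K_B + 6.24×ρ, so ρ = (K_A − K_B)/6.24 = 18.3431/6.24 = 2.94 g/cm³.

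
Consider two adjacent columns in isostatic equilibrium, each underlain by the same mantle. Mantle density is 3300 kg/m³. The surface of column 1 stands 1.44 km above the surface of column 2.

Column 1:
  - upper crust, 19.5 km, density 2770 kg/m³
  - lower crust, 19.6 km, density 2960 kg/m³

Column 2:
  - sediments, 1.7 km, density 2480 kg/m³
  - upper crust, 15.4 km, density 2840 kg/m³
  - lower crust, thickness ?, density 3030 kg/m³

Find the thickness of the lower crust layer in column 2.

Take the compensation level at the base of the deeper column (depth z_c below the surface of column 1) and equate Σ ρ_i t_i down to z_c; mantle fills any gap and the z_c terms cancel.
Column 1: 19.5×2770 + 19.6×2960 + (z_c − 39.1)×3300
Column 2: 1.44×0 + 1.7×2480 + 15.4×2840 + x×3030 + (z_c − 1.44 − 17.1 − x)×3300
The z_c×3300 term appears on both sides and cancels. Collect the known terms of each column as K = Σ(ρt)_known − 3300 × (depth of known layers): K_1 = 112031 − 3300×39.1 = −16999; K_2 = 47952 − 3300×(1.44 + 17.1) = −13230.
Balance: K_1 = K_2 − x×(3300 − 3030), so x = (K_2 − K_1)/(3300 − 3030) = 3769/270 = 14 km.

14 km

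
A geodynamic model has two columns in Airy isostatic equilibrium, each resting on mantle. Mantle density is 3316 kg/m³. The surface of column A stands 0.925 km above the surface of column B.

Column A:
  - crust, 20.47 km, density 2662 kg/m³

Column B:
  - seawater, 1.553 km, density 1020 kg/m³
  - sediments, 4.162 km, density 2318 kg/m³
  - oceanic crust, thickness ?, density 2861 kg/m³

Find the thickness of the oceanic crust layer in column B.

5.72 km

Take the compensation level at the base of the deeper column (depth z_c below the surface of column A) and equate Σ ρ_i t_i down to z_c; mantle fills any gap and the z_c terms cancel.
Column A: 20.47×2662 + (z_c − 20.47)×3316
Column B: 0.925×0 + 1.553×1020 + 4.162×2318 + x×2861 + (z_c − 0.925 − 5.715 − x)×3316
The z_c×3316 term appears on both sides and cancels. Collect the known terms of each column as K = Σ(ρt)_known − 3316 × (depth of known layers): K_A = 54491.14 − 3316×20.47 = −13387.38; K_B = 11231.576 − 3316×(0.925 + 5.715) = −10786.664.
Balance: K_A = K_B − x×(3316 − 2861), so x = (K_B − K_A)/(3316 − 2861) = 2600.72/455 = 5.72 km.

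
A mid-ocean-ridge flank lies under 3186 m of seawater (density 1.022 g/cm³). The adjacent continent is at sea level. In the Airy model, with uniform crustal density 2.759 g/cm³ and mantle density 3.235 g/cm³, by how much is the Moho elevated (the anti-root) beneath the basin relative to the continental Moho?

By Archimedes' principle applied to the lithosphere: replacing crust with seawater at the top is compensated by replacing crust with mantle at the base: d (ρ_c − ρ_w) = a (ρ_m − ρ_c).
a = d (ρ_c − ρ_w)/(ρ_m − ρ_c) = 3186 m × 1.737/0.476 = 11600 m.

11600 m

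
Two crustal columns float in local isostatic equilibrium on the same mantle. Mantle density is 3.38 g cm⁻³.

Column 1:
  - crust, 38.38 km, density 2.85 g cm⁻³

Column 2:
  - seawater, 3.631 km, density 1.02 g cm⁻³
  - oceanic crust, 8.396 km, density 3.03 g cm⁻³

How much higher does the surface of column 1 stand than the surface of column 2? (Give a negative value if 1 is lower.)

2.61 km

For any compensation level in the mantle, the mantle terms cancel and isostasy reduces to e = (Σt_1 − Σt_2) − (Σ(ρt)_1 − Σ(ρt)_2) / ρ_m.
Σt_1 = 38.38 km; Σt_2 = 12.027 km; Σ(ρt)_1 = 109.383; Σ(ρt)_2 = 29.1435 (in km·g cm⁻³).
e = (38.38 − 12.027) − (109.383 − 29.1435) / 3.38 = 2.61 km.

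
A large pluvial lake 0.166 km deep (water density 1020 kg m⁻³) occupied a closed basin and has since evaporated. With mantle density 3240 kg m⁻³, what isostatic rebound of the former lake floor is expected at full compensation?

0.0523 km

u = d ρ_w/ρ_m = 0.166 km × 1020/3240 = 0.0523 km.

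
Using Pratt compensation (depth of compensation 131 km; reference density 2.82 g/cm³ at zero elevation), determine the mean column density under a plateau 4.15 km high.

Pratt balance: ρ_ref D = ρ (D + h).
ρ = ρ_ref D/(D + h) = 2.82 × 131 km/(131 km + 4.15 km) = 2.73 g/cm³.

2.73 g/cm³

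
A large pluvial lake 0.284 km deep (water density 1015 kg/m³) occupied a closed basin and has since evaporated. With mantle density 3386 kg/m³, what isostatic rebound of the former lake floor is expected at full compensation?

0.0851 km

u = d ρ_w/ρ_m = 0.284 km × 1015/3386 = 0.0851 km.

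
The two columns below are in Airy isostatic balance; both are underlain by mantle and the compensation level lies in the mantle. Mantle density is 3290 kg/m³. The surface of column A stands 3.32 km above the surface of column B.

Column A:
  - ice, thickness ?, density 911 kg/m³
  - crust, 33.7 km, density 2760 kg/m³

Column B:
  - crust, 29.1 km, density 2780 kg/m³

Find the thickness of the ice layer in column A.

Take the compensation level at the base of the deeper column (depth z_c below the surface of column A) and equate Σ ρ_i t_i down to z_c; mantle fills any gap and the z_c terms cancel.
Column A: x×911 + 33.7×2760 + (z_c − 33.7 − x)×3290
Column B: 3.32×0 + 29.1×2780 + (z_c − 3.32 − 29.1)×3290
The z_c×3290 term appears on both sides and cancels. Collect the known terms of each column as K = Σ(ρt)_known − 3290 × (depth of known layers): K_A = 93012 − 3290×33.7 = −17861; K_B = 80898 − 3290×(3.32 + 29.1) = −25763.8.
Balance: K_A − x×(3290 − 911) = K_B, so x = (K_A − K_B)/(3290 − 911) = 7902.8/2379 = 3.32 km.

3.32 km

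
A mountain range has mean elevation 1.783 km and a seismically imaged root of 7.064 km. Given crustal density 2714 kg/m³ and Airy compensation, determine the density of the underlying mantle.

3400 kg/m³

Airy balance: ρ_c h = (ρ_m − ρ_c) r → ρ_m = ρ_c (1 + h/r).
ρ_m = 2714 × (1 + 1.783 km/7.064 km) = 3400 kg/m³.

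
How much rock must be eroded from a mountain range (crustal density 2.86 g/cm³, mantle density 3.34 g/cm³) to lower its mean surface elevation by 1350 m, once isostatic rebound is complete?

Net drop Δ = e − u = e − e ρ_c/ρ_m = e (ρ_m − ρ_c)/ρ_m.
e = Δ ρ_m/(ρ_m − ρ_c) = 1350 m × 3.34/0.48 = 9390 m.

9390 m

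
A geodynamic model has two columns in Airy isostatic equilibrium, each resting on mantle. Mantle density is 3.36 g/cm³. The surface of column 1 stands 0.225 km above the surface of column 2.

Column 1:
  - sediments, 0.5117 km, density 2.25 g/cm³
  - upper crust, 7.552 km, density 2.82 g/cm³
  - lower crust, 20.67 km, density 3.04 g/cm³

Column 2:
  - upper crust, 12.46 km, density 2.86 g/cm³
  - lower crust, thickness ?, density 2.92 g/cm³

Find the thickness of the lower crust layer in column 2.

9.71 km

Take the compensation level at the base of the deeper column (depth z_c below the surface of column 1) and equate Σ ρ_i t_i down to z_c; mantle fills any gap and the z_c terms cancel.
Column 1: 0.5117×2.25 + 7.552×2.82 + 20.67×3.04 + (z_c − 28.7337)×3.36
Column 2: 0.225×0 + 12.46×2.86 + x×2.92 + (z_c − 0.225 − 12.46 − x)×3.36
The z_c×3.36 term appears on both sides and cancels. Collect the known terms of each column as K = Σ(ρt)_known − 3.36 × (depth of known layers): K_1 = 85.284765 − 3.36×28.7337 = −11.260467; K_2 = 35.6356 − 3.36×(0.225 + 12.46) = −6.986.
Balance: K_1 = K_2 − x×(3.36 − 2.92), so x = (K_2 − K_1)/(3.36 − 2.92) = 4.27447/0.44 = 9.71 km.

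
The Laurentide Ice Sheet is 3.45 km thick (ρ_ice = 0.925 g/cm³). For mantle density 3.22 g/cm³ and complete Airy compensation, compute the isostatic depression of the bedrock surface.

Balancing pressure at the compensation depth: the ice load ρ_ice t is balanced by mantle displaced below, ρ_m s.
s = t ρ_ice / ρ_m = 3.45 km × 0.925/3.22 = 0.991 km.

0.991 km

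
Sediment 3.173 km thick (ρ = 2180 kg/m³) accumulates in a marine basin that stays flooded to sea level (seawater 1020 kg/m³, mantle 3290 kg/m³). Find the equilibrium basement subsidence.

1.62 km

Submarine loading: the sediment displaces seawater, and the subsidence is in turn flooded, so s (ρ_m − ρ_w) = t (ρ_sed − ρ_w).
s = 3.173 km × (2180 − 1020) / (3290 − 1020) = 1.62 km.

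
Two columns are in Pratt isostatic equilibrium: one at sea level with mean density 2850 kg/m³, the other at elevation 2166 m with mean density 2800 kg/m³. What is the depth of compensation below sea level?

ρ_ref D = ρ (D + h) → D (ρ_ref − ρ) = ρ h.
D = ρ h/(ρ_ref − ρ) = 2800 × 2166 m/(2850 − 2800) = 121000 m.

121000 m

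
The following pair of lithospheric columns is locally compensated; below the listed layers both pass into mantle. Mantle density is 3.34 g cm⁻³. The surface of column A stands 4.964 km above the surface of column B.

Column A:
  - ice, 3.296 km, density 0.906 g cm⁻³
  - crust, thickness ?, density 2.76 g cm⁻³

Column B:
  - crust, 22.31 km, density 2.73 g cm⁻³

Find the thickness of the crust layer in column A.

38.2 km

Take the compensation level at the base of the deeper column (depth z_c below the surface of column A) and equate Σ ρ_i t_i down to z_c; mantle fills any gap and the z_c terms cancel.
Column A: 3.296×0.906 + x×2.76 + (z_c − 3.296 − x)×3.34
Column B: 4.964×0 + 22.31×2.73 + (z_c − 4.964 − 22.31)×3.34
The z_c×3.34 term appears on both sides and cancels. Collect the known terms of each column as K = Σ(ρt)_known − 3.34 × (depth of known layers): K_A = 2.986176 − 3.34×3.296 = −8.022464; K_B = 60.9063 − 3.34×(4.964 + 22.31) = −30.18886.
Balance: K_A − x×(3.34 − 2.76) = K_B, so x = (K_A − K_B)/(3.34 − 2.76) = 22.1664/0.58 = 38.2 km.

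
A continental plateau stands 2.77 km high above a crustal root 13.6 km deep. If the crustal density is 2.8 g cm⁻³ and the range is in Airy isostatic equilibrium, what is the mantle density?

Airy balance: ρ_c h = (ρ_m − ρ_c) r → ρ_m = ρ_c (1 + h/r).
ρ_m = 2.8 × (1 + 2.77 km/13.6 km) = 3.37 g cm⁻³.

3.37 g cm⁻³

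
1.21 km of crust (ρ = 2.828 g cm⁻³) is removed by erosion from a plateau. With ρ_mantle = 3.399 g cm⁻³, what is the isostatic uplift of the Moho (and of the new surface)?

Unloading: uplift u = e ρ_c/ρ_m = 1.21 km × 2.828/3.399 = 1.01 km.

1.01 km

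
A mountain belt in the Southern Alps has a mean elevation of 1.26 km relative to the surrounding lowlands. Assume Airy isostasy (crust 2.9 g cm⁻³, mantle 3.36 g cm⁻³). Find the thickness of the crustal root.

By Archimedes' principle applied to the lithosphere: the weight of the topography is balanced by the buoyancy of the root, ρ_c h = (ρ_m − ρ_c) r.
r = h · ρ_c / (ρ_m − ρ_c) = 1.26 km × 2.9 / (3.36 − 2.9) = 7.94 km.

7.94 km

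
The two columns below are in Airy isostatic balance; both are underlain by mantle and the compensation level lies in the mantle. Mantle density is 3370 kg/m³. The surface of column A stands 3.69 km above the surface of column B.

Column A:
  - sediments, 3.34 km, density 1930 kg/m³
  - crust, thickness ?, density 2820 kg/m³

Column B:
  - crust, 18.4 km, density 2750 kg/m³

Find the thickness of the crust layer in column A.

34.6 km

Take the compensation level at the base of the deeper column (depth z_c below the surface of column A) and equate Σ ρ_i t_i down to z_c; mantle fills any gap and the z_c terms cancel.
Column A: 3.34×1930 + x×2820 + (z_c − 3.34 − x)×3370
Column B: 3.69×0 + 18.4×2750 + (z_c − 3.69 − 18.4)×3370
The z_c×3370 term appears on both sides and cancels. Collect the known terms of each column as K = Σ(ρt)_known − 3370 × (depth of known layers): K_A = 6446.2 − 3370×3.34 = −4809.6; K_B = 50600 − 3370×(3.69 + 18.4) = −23843.3.
Balance: K_A − x×(3370 − 2820) = K_B, so x = (K_A − K_B)/(3370 − 2820) = 19033.7/550 = 34.6 km.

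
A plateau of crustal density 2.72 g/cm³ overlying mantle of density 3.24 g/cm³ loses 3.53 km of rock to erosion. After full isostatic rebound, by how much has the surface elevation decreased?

0.567 km

Rebound u = e ρ_c/ρ_m = 3.53 km × 2.72/3.24 = 2.963 km.
Net surface drop = e − u = 3.53 km − 2.963 km = e (ρ_m − ρ_c)/ρ_m = 0.567 km.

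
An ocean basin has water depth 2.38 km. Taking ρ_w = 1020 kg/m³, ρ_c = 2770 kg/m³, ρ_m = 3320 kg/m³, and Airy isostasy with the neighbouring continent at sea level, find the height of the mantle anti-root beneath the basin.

7.57 km

In Airy isostatic equilibrium: replacing crust with seawater at the top is compensated by replacing crust with mantle at the base: d (ρ_c − ρ_w) = a (ρ_m − ρ_c).
a = d (ρ_c − ρ_w)/(ρ_m − ρ_c) = 2.38 km × 1750/550 = 7.57 km.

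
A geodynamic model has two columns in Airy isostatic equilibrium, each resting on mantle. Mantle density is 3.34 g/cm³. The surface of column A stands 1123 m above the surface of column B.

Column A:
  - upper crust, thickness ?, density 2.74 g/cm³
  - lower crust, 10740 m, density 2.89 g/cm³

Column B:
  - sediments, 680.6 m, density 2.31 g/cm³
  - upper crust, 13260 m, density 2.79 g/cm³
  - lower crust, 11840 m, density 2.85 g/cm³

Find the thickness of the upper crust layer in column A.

21200 m

Take the compensation level at the base of the deeper column (depth z_c below the surface of column A) and equate Σ ρ_i t_i down to z_c; mantle fills any gap and the z_c terms cancel.
Column A: x×2.74 + 10740×2.89 + (z_c − 10740 − x)×3.34
Column B: 1123×0 + 680.6×2.31 + 13260×2.79 + 11840×2.85 + (z_c − 1123 − 25780.6)×3.34
The z_c×3.34 term appears on both sides and cancels. Collect the known terms of each column as K = Σ(ρt)_known − 3.34 × (depth of known layers): K_A = 31038.6 − 3.34×10740 = −4833; K_B = 72311.586 − 3.34×(1123 + 25780.6) = −17546.438.
Balance: K_A − x×(3.34 − 2.74) = K_B, so x = (K_A − K_B)/(3.34 − 2.74) = 12713.4/0.6 = 21200 m.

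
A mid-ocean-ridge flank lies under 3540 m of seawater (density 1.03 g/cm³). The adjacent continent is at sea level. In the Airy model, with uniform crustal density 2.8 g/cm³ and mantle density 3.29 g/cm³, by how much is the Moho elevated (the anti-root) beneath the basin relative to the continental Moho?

Balancing pressure at the compensation depth: replacing crust with seawater at the top is compensated by replacing crust with mantle at the base: d (ρ_c − ρ_w) = a (ρ_m − ρ_c).
a = d (ρ_c − ρ_w)/(ρ_m − ρ_c) = 3540 m × 1.77/0.49 = 12800 m.

12800 m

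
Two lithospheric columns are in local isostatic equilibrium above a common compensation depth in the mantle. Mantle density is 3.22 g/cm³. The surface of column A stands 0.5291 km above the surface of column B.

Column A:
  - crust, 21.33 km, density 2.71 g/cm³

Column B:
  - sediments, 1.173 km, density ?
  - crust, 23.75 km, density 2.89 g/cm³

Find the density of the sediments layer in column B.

2.08 g/cm³

Take the compensation level at the base of the deeper column (depth z_c below the surface of column A) and equate Σ ρ_i t_i down to z_c; mantle fills any gap and the z_c terms cancel.
Column A: 21.33×2.71 + (z_c − 21.33)×3.22
Column B: 0.5291×0 + 1.173×ρ + 23.75×2.89 + (z_c − 0.5291 − 24.923)×3.22
The z_c×3.22 term appears on both sides and cancels. Collect the known terms of each column as K = Σ(ρt)_known − 3.22 × (depth of known layers): K_A = 57.8043 − 3.22×21.33 = −10.8783; K_B = 68.6375 − 3.22×(0.5291 + 24.923) = −13.318262.
Balance: K_A = K_B + 1.173×ρ, so ρ = (K_A − K_B)/1.173 = 2.43996/1.173 = 2.08 g/cm³.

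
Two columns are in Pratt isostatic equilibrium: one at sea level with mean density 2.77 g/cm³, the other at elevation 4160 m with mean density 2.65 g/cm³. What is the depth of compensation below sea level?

91900 m

ρ_ref D = ρ (D + h) → D (ρ_ref − ρ) = ρ h.
D = ρ h/(ρ_ref − ρ) = 2.65 × 4160 m/(2.77 − 2.65) = 91900 m.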